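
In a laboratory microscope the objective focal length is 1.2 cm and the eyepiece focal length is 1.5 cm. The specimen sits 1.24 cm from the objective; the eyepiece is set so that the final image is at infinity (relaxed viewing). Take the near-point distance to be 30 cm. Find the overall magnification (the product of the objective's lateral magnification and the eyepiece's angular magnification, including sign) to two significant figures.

Objective: 1/d_i = 1/f_obj - 1/d_o = 1/1.2 - 1/1.24 = 0.02688 cm^-1, so d_i = 37.200 cm.
m_obj = -d_i/d_o = -37.200/1.24 = -30.000.
Eyepiece angular magnification (image at infinity): M_eye = D/f_e = 30/1.5 = 20.000.
Overall M = m_obj x M_eye = (-30.000)(20.000) = -600.00.

-600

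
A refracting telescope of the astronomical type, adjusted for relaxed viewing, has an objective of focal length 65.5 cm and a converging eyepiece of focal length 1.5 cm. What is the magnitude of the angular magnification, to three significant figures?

43.7

|M| = f_obj/|f_eye| = 65.5/1.5 = 43.667.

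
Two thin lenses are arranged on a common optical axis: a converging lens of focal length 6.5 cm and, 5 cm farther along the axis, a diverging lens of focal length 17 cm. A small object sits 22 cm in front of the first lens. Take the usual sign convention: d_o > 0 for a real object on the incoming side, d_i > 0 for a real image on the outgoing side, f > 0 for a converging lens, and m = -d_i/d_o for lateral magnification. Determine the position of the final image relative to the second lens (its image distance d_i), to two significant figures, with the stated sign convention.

5.6 cm

Lens 1: 1/d_i1 = 1/f_1 - 1/d_o1 = 1/6.5 - 1/22 = 0.10839 cm^-1, so d_i1 = 9.226 cm.
This image would form 9.226 cm past lens 1, i.e. 4.226 cm beyond lens 2, so it is a virtual object for lens 2: d_o2 = 5 - 9.226 = -4.226 cm.
Lens 2: 1/d_i2 = 1/f_2 - 1/d_o2 = 1/(-17) - 1/(-4.226) = 0.17782 cm^-1, so d_i2 = 5.624 cm.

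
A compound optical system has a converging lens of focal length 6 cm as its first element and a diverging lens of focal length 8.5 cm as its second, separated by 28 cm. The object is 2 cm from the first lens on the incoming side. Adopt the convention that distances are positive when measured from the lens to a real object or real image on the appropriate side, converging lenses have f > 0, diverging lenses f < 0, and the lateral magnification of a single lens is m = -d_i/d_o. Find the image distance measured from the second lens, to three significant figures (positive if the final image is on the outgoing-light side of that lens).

-6.67 cm

First lens: d_i1 = 1/(1/6 - 1/2) = -3.000 cm.
With d_i1 < 0 the first image is virtual and lies on the object side; the object distance for lens 2 is d_o2 = 28 - (-3.000) = 31.000 cm.
Second lens: d_i2 = 1/(1/(-8.5) - 1/(31.000)) = -6.671 cm.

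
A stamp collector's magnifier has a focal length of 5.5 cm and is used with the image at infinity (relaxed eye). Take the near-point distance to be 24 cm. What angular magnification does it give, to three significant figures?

M = D/f = 24/5.5 = 4.364.

4.36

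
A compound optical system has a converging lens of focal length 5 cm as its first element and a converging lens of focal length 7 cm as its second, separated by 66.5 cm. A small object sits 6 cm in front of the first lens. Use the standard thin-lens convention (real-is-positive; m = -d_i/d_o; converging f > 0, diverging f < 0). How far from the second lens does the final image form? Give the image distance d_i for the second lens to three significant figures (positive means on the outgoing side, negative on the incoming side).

First lens: d_i1 = 1/(1/5 - 1/6) = 30.000 cm.
Object distance for lens 2: d_o2 = 66.5 - 30.000 = 36.500 cm.
Second lens: d_i2 = 1/(1/7 - 1/(36.500)) = 8.661 cm.

8.66 cm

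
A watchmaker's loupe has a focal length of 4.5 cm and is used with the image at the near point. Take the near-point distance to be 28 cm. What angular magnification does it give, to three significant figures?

7.22

M = 1 + D/f = 1 + 28/4.5 = 7.222.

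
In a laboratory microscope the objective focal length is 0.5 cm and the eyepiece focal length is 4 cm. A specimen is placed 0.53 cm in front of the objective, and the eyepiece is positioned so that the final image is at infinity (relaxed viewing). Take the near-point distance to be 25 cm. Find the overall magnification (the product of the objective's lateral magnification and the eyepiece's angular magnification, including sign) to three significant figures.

-104

Objective: 1/d_i = 1/f_obj - 1/d_o = 1/0.5 - 1/0.53 = 0.11321 cm^-1, so d_i = 8.833 cm.
m_obj = -d_i/d_o = -8.833/0.53 = -16.667.
Eyepiece angular magnification (image at infinity): M_eye = D/f_e = 25/4 = 6.250.
Overall M = m_obj x M_eye = (-16.667)(6.250) = -104.17.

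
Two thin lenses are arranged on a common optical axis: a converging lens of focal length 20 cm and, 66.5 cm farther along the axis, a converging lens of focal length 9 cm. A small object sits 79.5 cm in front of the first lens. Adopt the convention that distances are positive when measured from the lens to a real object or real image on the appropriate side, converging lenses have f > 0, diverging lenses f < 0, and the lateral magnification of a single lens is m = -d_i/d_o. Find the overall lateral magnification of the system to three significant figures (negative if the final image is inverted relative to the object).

First lens: d_i1 = 1/(1/20 - 1/79.5) = 26.723 cm.
m_1 = -(26.723)/79.5 = -0.3361.
That image sits 39.777 cm in front of the second lens, so d_o2 = 39.777 cm.
Second lens: d_i2 = 1/(1/9 - 1/(39.777)) = 11.632 cm.
m_2 = -(11.632)/(39.777) = -0.2924.
The system's lateral magnification is m_1 m_2 = (-0.3361)(-0.2924) = 0.0983.

0.0983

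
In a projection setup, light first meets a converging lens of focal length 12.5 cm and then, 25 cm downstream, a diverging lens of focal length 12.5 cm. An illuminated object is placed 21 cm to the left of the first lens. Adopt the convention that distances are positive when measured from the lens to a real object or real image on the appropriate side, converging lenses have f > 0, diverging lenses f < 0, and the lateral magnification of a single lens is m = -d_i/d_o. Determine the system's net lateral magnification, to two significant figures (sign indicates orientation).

Lens 1: 1/d_i1 = 1/f_1 - 1/d_o1 = 1/12.5 - 1/21 = 0.03238 cm^-1, so d_i1 = 30.882 cm.
m_1 = -(30.882)/21 = -1.4706.
This image would form 30.882 cm past lens 1, i.e. 5.882 cm beyond lens 2, so it is a virtual object for lens 2: d_o2 = 25 - 30.882 = -5.882 cm.
Lens 2: 1/d_i2 = 1/f_2 - 1/d_o2 = 1/(-12.5) - 1/(-5.882) = 0.09000 cm^-1, so d_i2 = 11.111 cm.
m_2 = -(11.111)/(-5.882) = 1.8889.
Total m = m_1 x m_2 = (-1.4706)(1.8889) = -2.7778.

-2.8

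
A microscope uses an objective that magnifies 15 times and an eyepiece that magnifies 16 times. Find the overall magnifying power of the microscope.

240

The overall magnification of a compound microscope is the product of the objective and eyepiece magnifications:
M = M_obj x M_eye = 15 x 16 = 240.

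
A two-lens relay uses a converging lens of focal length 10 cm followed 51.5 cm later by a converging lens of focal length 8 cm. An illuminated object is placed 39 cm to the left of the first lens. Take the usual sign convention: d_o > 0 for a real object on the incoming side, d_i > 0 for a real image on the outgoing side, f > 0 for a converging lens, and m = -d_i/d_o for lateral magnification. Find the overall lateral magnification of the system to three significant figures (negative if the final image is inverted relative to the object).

0.0918

Lens 1: 1/d_i1 = 1/f_1 - 1/d_o1 = 1/10 - 1/39 = 0.07436 cm^-1, so d_i1 = 13.448 cm.
m_1 = -(13.448)/39 = -0.3448.
That image sits 38.052 cm in front of the second lens, so d_o2 = 38.052 cm.
Lens 2: 1/d_i2 = 1/f_2 - 1/d_o2 = 1/8 - 1/(38.052) = 0.09872 cm^-1, so d_i2 = 10.130 cm.
m_2 = -(10.130)/(38.052) = -0.2662.
Overall magnification: m = m_1 m_2 = 0.0918.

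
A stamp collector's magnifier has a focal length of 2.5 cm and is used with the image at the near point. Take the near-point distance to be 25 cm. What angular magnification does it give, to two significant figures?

M = 1 + D/f = 1 + 25/2.5 = 11.000.

11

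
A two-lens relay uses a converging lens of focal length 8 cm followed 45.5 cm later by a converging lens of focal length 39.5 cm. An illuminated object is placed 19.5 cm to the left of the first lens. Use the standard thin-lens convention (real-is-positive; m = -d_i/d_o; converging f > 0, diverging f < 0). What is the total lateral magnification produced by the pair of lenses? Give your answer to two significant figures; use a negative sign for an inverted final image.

First lens: d_i1 = 1/(1/8 - 1/19.5) = 13.565 cm.
m_1 = -(13.565)/19.5 = -0.6957.
That image sits 31.935 cm in front of the second lens, so d_o2 = 31.935 cm.
Second lens: d_i2 = 1/(1/39.5 - 1/(31.935)) = -166.740 cm.
m_2 = -(-166.740)/(31.935) = 5.2213.
The system's lateral magnification is m_1 m_2 = (-0.6957)(5.2213) = -3.6322.

-3.6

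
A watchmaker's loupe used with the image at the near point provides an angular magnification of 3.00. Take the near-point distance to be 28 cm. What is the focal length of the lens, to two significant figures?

For the image at the near point, M = 1 + D/f.
f = D/(M - 1) = 28/(3.0 - 1) = 14.000 cm.

14 cm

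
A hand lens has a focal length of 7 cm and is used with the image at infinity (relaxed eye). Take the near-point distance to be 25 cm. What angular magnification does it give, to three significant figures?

M = D/f = 25/7 = 3.571.

3.57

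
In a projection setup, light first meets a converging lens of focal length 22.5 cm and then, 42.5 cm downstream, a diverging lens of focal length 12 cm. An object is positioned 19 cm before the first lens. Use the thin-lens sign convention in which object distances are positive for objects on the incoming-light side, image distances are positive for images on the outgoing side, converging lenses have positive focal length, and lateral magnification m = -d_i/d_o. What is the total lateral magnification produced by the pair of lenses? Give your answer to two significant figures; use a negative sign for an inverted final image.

0.44

Lens 1: 1/d_i1 = 1/f_1 - 1/d_o1 = 1/22.5 - 1/19 = -0.00819 cm^-1, so d_i1 = -122.143 cm.
m_1 = -(-122.143)/19 = 6.4286.
With d_i1 < 0 the first image is virtual and lies on the object side; the object distance for lens 2 is d_o2 = 42.5 - (-122.143) = 164.643 cm.
Lens 2: 1/d_i2 = 1/f_2 - 1/d_o2 = 1/(-12) - 1/(164.643) = -0.08941 cm^-1, so d_i2 = -11.185 cm.
m_2 = -(-11.185)/(164.643) = 0.0679.
The system's lateral magnification is m_1 m_2 = (6.4286)(0.0679) = 0.4367.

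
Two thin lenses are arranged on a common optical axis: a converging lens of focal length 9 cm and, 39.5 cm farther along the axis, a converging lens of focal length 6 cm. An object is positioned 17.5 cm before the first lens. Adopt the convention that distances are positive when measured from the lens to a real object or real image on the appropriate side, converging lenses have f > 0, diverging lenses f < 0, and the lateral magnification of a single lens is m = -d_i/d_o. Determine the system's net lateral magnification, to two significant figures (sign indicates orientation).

0.42

Lens 1: 1/d_i1 = 1/f_1 - 1/d_o1 = 1/9 - 1/17.5 = 0.05397 cm^-1, so d_i1 = 18.529 cm.
m_1 = -(18.529)/17.5 = -1.0588.
The intermediate image is 18.529 cm to the right of lens 1, so d_o2 = L - d_i1 = 39.5 - 18.529 = 20.971 cm.
Lens 2: 1/d_i2 = 1/f_2 - 1/d_o2 = 1/6 - 1/(20.971) = 0.11898 cm^-1, so d_i2 = 8.405 cm.
m_2 = -(8.405)/(20.971) = -0.4008.
The system's lateral magnification is m_1 m_2 = (-1.0588)(-0.4008) = 0.4244.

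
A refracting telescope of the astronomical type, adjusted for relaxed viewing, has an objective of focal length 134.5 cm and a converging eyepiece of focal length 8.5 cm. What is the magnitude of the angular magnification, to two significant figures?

16

|M| = f_obj/|f_eye| = 134.5/8.5 = 15.824.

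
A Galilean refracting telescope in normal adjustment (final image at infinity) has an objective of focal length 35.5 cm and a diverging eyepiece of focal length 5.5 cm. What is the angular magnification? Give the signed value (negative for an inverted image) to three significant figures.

M = -f_obj/f_eye = -35.5/(-5.5) = 6.455.

6.45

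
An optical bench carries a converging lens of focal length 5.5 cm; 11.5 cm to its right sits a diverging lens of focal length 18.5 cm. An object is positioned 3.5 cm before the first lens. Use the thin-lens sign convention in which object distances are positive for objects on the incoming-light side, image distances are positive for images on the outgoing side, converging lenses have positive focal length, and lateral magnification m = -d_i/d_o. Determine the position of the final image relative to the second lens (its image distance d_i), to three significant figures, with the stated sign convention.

-9.86 cm

First lens: d_i1 = 1/(1/5.5 - 1/3.5) = -9.625 cm.
With d_i1 < 0 the first image is virtual and lies on the object side; the object distance for lens 2 is d_o2 = 11.5 - (-9.625) = 21.125 cm.
Second lens: d_i2 = 1/(1/(-18.5) - 1/(21.125)) = -9.863 cm.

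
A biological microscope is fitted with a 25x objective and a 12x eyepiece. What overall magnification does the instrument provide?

The overall magnification of a compound microscope is the product of the objective and eyepiece magnifications:
M = M_obj x M_eye = 25 x 12 = 300.

300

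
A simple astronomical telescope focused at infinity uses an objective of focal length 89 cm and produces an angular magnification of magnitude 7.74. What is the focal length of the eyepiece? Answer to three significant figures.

|M| = f_obj/f_eye, so f_eye = f_obj/|M| = 89/7.74 = 11.499 cm.

11.5 cm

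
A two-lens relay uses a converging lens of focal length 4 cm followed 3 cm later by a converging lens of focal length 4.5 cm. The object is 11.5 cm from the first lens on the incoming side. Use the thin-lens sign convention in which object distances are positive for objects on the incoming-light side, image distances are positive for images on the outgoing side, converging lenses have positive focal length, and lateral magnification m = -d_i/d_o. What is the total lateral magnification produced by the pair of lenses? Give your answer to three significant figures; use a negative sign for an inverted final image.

-0.314

Applying the thin-lens equation to the first lens, 1/4 = 1/11.5 + 1/d_i1, which gives d_i1 = 6.133 cm.
Its lateral magnification is m_1 = -d_i1/d_o1 = -(6.133)/11.5 = -0.5333.
Since 6.133 cm > 3 cm, the first image lies past the second lens and serves as a virtual object: d_o2 = L - d_i1 = -3.133 cm.
Applying the thin-lens equation again with f_2 = 4.5 cm and d_o2 = -3.133 cm gives d_i2 = 1.847 cm.
m_2 = -(1.847)/(-3.133) = 0.5895.
Total m = m_1 x m_2 = (-0.5333)(0.5895) = -0.3144.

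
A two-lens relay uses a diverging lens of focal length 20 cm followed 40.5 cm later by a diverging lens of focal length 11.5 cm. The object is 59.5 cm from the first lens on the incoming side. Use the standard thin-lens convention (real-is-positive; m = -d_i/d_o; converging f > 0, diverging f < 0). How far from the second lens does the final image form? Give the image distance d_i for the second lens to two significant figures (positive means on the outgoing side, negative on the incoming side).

First lens: d_i1 = 1/(1/(-20) - 1/59.5) = -14.969 cm.
The intermediate image is virtual, 14.969 cm to the left of lens 1, so d_o2 = L - d_i1 = 40.5 - (-14.969) = 55.469 cm.
Second lens: d_i2 = 1/(1/(-11.5) - 1/(55.469)) = -9.525 cm.

-9.5 cm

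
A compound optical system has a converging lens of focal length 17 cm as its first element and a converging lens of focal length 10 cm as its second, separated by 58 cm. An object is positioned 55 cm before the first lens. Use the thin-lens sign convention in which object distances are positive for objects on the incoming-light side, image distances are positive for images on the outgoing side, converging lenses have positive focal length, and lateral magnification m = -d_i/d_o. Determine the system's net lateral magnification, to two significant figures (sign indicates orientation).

Lens 1: 1/d_i1 = 1/f_1 - 1/d_o1 = 1/17 - 1/55 = 0.04064 cm^-1, so d_i1 = 24.605 cm.
m_1 = -(24.605)/55 = -0.4474.
The intermediate image is 24.605 cm to the right of lens 1, so d_o2 = L - d_i1 = 58 - 24.605 = 33.395 cm.
Lens 2: 1/d_i2 = 1/f_2 - 1/d_o2 = 1/10 - 1/(33.395) = 0.07006 cm^-1, so d_i2 = 14.274 cm.
m_2 = -(14.274)/(33.395) = -0.4274.
Overall magnification: m = m_1 m_2 = 0.1912.

0.19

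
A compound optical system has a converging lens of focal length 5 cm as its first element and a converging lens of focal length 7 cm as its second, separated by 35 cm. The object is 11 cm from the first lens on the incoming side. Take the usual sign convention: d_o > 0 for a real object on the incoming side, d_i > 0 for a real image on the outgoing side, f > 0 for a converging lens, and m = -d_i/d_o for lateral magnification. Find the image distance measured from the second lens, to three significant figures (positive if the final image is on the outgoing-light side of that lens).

9.60 cm

Applying the thin-lens equation to the first lens, 1/5 = 1/11 + 1/d_i1, which gives d_i1 = 9.167 cm.
Object distance for lens 2: d_o2 = 35 - 9.167 = 25.833 cm.
Applying the thin-lens equation again with f_2 = 7 cm and d_o2 = 25.833 cm gives d_i2 = 9.602 cm.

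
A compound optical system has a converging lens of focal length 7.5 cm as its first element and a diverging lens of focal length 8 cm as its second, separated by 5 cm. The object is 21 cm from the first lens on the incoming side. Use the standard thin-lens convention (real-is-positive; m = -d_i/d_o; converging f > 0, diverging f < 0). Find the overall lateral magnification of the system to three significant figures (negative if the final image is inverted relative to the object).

-3.33

Lens 1: 1/d_i1 = 1/f_1 - 1/d_o1 = 1/7.5 - 1/21 = 0.08571 cm^-1, so d_i1 = 11.667 cm.
m_1 = -(11.667)/21 = -0.5556.
Since 11.667 cm > 5 cm, the first image lies past the second lens and serves as a virtual object: d_o2 = L - d_i1 = -6.667 cm.
Lens 2: 1/d_i2 = 1/f_2 - 1/d_o2 = 1/(-8) - 1/(-6.667) = 0.02500 cm^-1, so d_i2 = 40.000 cm.
m_2 = -(40.000)/(-6.667) = 6.0000.
Total m = m_1 x m_2 = (-0.5556)(6.0000) = -3.3333.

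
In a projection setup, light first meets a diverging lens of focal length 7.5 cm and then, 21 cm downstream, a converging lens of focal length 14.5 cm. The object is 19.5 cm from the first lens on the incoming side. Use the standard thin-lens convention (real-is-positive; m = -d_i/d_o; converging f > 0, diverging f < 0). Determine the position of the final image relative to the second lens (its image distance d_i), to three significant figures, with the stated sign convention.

32.1 cm

Applying the thin-lens equation to the first lens, 1/(-7.5) = 1/19.5 + 1/d_i1, which gives d_i1 = -5.417 cm.
The intermediate image is virtual, 5.417 cm to the left of lens 1, so d_o2 = L - d_i1 = 21 - (-5.417) = 26.417 cm.
Applying the thin-lens equation again with f_2 = 14.5 cm and d_o2 = 26.417 cm gives d_i2 = 32.143 cm.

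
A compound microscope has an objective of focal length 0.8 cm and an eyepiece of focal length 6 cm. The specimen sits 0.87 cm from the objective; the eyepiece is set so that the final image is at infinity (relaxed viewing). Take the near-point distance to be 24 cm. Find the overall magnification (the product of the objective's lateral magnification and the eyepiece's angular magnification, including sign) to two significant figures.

Objective: 1/d_i = 1/f_obj - 1/d_o = 1/0.8 - 1/0.87 = 0.10057 cm^-1, so d_i = 9.943 cm.
m_obj = -d_i/d_o = -9.943/0.87 = -11.429.
Eyepiece angular magnification (image at infinity): M_eye = D/f_e = 24/6 = 4.000.
Overall M = m_obj x M_eye = (-11.429)(4.000) = -45.71.

-46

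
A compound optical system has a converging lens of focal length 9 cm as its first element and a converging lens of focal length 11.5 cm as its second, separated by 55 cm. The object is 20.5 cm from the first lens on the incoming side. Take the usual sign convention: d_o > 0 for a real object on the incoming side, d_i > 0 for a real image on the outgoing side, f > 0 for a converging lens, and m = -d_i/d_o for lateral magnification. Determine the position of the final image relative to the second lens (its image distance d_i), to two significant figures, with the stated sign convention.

Applying the thin-lens equation to the first lens, 1/9 = 1/20.5 + 1/d_i1, which gives d_i1 = 16.043 cm.
The intermediate image is 16.043 cm to the right of lens 1, so d_o2 = L - d_i1 = 55 - 16.043 = 38.957 cm.
Applying the thin-lens equation again with f_2 = 11.5 cm and d_o2 = 38.957 cm gives d_i2 = 16.317 cm.

16 cm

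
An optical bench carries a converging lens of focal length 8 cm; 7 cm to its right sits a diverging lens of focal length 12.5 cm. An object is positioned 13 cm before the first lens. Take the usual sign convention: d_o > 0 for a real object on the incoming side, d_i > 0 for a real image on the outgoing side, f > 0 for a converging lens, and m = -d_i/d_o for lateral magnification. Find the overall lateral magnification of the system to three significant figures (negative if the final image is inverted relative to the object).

Lens 1: 1/d_i1 = 1/f_1 - 1/d_o1 = 1/8 - 1/13 = 0.04808 cm^-1, so d_i1 = 20.800 cm.
m_1 = -(20.800)/13 = -1.6000.
Since 20.800 cm > 7 cm, the first image lies past the second lens and serves as a virtual object: d_o2 = L - d_i1 = -13.800 cm.
Lens 2: 1/d_i2 = 1/f_2 - 1/d_o2 = 1/(-12.5) - 1/(-13.800) = -0.00754 cm^-1, so d_i2 = -132.692 cm.
m_2 = -(-132.692)/(-13.800) = -9.6154.
Total m = m_1 x m_2 = (-1.6000)(-9.6154) = 15.3846.

15.4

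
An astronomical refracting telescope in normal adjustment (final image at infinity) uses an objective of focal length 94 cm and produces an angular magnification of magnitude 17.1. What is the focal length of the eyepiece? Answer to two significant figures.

5.5 cm

|M| = f_obj/f_eye, so f_eye = f_obj/|M| = 94/17.1 = 5.497 cm.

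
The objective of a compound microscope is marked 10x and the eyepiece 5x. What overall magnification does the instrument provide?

The overall magnification of a compound microscope is the product of the objective and eyepiece magnifications:
M = M_obj x M_eye = 10 x 5 = 50.

50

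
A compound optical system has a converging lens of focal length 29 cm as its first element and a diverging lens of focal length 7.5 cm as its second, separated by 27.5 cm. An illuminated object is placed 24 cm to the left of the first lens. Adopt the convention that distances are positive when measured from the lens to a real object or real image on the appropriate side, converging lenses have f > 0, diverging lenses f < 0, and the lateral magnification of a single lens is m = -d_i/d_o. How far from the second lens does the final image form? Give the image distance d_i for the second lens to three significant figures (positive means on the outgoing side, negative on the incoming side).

-7.18 cm

Applying the thin-lens equation to the first lens, 1/29 = 1/24 + 1/d_i1, which gives d_i1 = -139.200 cm.
The intermediate image is virtual, 139.200 cm to the left of lens 1, so d_o2 = L - d_i1 = 27.5 - (-139.200) = 166.700 cm.
Applying the thin-lens equation again with f_2 = -7.5 cm and d_o2 = 166.700 cm gives d_i2 = -7.177 cm.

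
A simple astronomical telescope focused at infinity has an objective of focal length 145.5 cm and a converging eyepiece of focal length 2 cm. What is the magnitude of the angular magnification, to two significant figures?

73

|M| = f_obj/|f_eye| = 145.5/2 = 72.750.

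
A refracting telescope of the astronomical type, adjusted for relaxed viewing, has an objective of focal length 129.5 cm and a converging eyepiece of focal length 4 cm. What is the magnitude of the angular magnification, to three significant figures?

32.4

|M| = f_obj/|f_eye| = 129.5/4 = 32.375.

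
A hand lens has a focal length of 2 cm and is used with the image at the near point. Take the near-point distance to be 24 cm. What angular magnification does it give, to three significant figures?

M = 1 + D/f = 1 + 24/2 = 13.000.

13.0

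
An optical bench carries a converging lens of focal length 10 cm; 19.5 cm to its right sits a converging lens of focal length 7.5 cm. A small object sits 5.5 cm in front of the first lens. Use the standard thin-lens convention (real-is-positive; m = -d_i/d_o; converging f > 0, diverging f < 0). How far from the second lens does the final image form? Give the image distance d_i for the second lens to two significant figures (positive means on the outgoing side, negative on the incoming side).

9.8 cm

Lens 1: 1/d_i1 = 1/f_1 - 1/d_o1 = 1/10 - 1/5.5 = -0.08182 cm^-1, so d_i1 = -12.222 cm.
The intermediate image is virtual, 12.222 cm to the left of lens 1, so d_o2 = L - d_i1 = 19.5 - (-12.222) = 31.722 cm.
Lens 2: 1/d_i2 = 1/f_2 - 1/d_o2 = 1/7.5 - 1/(31.722) = 0.10181 cm^-1, so d_i2 = 9.822 cm.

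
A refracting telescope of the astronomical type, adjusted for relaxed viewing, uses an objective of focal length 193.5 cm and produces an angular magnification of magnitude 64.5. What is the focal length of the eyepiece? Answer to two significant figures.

3.0 cm

|M| = f_obj/f_eye, so f_eye = f_obj/|M| = 193.5/64.5 = 3.000 cm.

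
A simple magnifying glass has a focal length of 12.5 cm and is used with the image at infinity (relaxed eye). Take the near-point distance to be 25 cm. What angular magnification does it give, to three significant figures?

2.00

M = D/f = 25/12.5 = 2.000.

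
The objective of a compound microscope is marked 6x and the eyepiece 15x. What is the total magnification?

The overall magnification of a compound microscope is the product of the objective and eyepiece magnifications:
M = M_obj x M_eye = 6 x 15 = 90.

90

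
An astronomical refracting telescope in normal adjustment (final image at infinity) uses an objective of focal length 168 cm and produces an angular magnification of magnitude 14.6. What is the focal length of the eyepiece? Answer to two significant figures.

|M| = f_obj/f_eye, so f_eye = f_obj/|M| = 168/14.6 = 11.507 cm.

12 cm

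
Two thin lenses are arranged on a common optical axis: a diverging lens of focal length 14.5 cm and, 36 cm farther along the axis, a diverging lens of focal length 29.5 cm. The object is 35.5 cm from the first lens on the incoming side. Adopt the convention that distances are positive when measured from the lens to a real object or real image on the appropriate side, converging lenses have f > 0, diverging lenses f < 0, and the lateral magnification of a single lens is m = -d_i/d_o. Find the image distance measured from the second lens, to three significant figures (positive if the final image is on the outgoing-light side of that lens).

First lens: d_i1 = 1/(1/(-14.5) - 1/35.5) = -10.295 cm.
The intermediate image is virtual, 10.295 cm to the left of lens 1, so d_o2 = L - d_i1 = 36 - (-10.295) = 46.295 cm.
Second lens: d_i2 = 1/(1/(-29.5) - 1/(46.295)) = -18.018 cm.

-18.0 cm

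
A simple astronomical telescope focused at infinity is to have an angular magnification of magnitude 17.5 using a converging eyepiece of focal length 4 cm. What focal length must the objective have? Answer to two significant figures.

|M| = f_obj/|f_eye|, so f_obj = |M| x |f_eye| = 17.5 x 4 = 70.000 cm.

70 cm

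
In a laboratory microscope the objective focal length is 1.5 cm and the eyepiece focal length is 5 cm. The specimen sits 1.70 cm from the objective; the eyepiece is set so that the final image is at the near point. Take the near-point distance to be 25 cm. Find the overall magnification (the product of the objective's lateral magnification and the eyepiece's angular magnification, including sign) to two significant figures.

-45

Objective: 1/d_i = 1/f_obj - 1/d_o = 1/1.5 - 1/1.70 = 0.07843 cm^-1, so d_i = 12.750 cm.
m_obj = -d_i/d_o = -12.750/1.70 = -7.500.
Eyepiece angular magnification (image at near point): M_eye = 1 + D/f_e = 1 + 25/5 = 6.000.
Overall M = m_obj x M_eye = (-7.500)(6.000) = -45.00.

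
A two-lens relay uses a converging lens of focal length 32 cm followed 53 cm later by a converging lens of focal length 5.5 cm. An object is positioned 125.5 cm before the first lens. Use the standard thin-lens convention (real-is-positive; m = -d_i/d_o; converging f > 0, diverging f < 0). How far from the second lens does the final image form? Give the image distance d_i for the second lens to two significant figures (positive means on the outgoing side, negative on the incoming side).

First lens: d_i1 = 1/(1/32 - 1/125.5) = 42.952 cm.
Object distance for lens 2: d_o2 = 53 - 42.952 = 10.048 cm.
Second lens: d_i2 = 1/(1/5.5 - 1/(10.048)) = 12.151 cm.

12 cm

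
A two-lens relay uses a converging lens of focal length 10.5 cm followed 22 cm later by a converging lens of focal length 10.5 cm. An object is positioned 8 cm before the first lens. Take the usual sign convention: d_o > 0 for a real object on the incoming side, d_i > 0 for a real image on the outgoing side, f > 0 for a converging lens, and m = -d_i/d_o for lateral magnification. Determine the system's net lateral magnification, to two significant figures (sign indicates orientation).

-0.98

Applying the thin-lens equation to the first lens, 1/10.5 = 1/8 + 1/d_i1, which gives d_i1 = -33.600 cm.
Its lateral magnification is m_1 = -d_i1/d_o1 = -(-33.600)/8 = 4.2000.
The intermediate image is virtual, 33.600 cm to the left of lens 1, so d_o2 = L - d_i1 = 22 - (-33.600) = 55.600 cm.
Applying the thin-lens equation again with f_2 = 10.5 cm and d_o2 = 55.600 cm gives d_i2 = 12.945 cm.
m_2 = -(12.945)/(55.600) = -0.2328.
Total m = m_1 x m_2 = (4.2000)(-0.2328) = -0.9778.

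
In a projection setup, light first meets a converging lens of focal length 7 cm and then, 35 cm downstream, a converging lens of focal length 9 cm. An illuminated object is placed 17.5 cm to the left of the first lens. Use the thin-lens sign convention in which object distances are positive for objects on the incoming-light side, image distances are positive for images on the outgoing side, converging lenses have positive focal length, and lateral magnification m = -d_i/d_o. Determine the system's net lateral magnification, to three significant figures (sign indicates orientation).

0.419

First lens: d_i1 = 1/(1/7 - 1/17.5) = 11.667 cm.
m_1 = -(11.667)/17.5 = -0.6667.
The intermediate image is 11.667 cm to the right of lens 1, so d_o2 = L - d_i1 = 35 - 11.667 = 23.333 cm.
Second lens: d_i2 = 1/(1/9 - 1/(23.333)) = 14.651 cm.
m_2 = -(14.651)/(23.333) = -0.6279.
The system's lateral magnification is m_1 m_2 = (-0.6667)(-0.6279) = 0.4186.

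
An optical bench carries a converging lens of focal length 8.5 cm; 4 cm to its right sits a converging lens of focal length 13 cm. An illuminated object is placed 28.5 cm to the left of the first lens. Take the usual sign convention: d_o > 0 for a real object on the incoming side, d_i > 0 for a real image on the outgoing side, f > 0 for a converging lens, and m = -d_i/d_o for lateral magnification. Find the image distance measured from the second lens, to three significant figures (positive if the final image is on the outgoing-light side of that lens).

5.00 cm

Lens 1: 1/d_i1 = 1/f_1 - 1/d_o1 = 1/8.5 - 1/28.5 = 0.08256 cm^-1, so d_i1 = 12.113 cm.
Since 12.113 cm > 4 cm, the first image lies past the second lens and serves as a virtual object: d_o2 = L - d_i1 = -8.113 cm.
Lens 2: 1/d_i2 = 1/f_2 - 1/d_o2 = 1/13 - 1/(-8.113) = 0.20019 cm^-1, so d_i2 = 4.995 cm.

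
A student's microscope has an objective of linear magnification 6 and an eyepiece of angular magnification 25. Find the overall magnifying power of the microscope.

150

The overall magnification of a compound microscope is the product of the objective and eyepiece magnifications:
M = M_obj x M_eye = 6 x 25 = 150.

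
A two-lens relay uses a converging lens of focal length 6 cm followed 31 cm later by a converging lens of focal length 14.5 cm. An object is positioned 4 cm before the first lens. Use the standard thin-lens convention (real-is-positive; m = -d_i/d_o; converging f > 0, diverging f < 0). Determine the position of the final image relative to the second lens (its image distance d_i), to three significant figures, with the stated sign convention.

First lens: d_i1 = 1/(1/6 - 1/4) = -12.000 cm.
The intermediate image is virtual, 12.000 cm to the left of lens 1, so d_o2 = L - d_i1 = 31 - (-12.000) = 43.000 cm.
Second lens: d_i2 = 1/(1/14.5 - 1/(43.000)) = 21.877 cm.

21.9 cm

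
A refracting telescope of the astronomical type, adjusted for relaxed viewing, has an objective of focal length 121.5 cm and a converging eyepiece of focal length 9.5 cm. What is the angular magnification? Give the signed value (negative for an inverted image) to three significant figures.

-12.8

M = -f_obj/f_eye = -121.5/(9.5) = -12.789.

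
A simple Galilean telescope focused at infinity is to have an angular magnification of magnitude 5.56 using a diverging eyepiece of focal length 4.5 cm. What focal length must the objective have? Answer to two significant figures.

25 cm

|M| = f_obj/|f_eye|, so f_obj = |M| x |f_eye| = 5.56 x 4.5 = 25.020 cm.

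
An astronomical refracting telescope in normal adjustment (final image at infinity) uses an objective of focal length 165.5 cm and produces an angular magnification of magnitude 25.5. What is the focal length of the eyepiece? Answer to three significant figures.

|M| = f_obj/f_eye, so f_eye = f_obj/|M| = 165.5/25.5 = 6.490 cm.

6.49 cm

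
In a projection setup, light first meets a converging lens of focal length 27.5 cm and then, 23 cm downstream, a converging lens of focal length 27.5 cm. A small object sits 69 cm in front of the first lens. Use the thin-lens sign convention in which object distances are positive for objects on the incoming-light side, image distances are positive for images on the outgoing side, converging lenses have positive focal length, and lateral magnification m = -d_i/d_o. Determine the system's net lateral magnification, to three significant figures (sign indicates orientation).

-0.363

Applying the thin-lens equation to the first lens, 1/27.5 = 1/69 + 1/d_i1, which gives d_i1 = 45.723 cm.
Its lateral magnification is m_1 = -d_i1/d_o1 = -(45.723)/69 = -0.6627.
This image would form 45.723 cm past lens 1, i.e. 22.723 cm beyond lens 2, so it is a virtual object for lens 2: d_o2 = 23 - 45.723 = -22.723 cm.
Applying the thin-lens equation again with f_2 = 27.5 cm and d_o2 = -22.723 cm gives d_i2 = 12.442 cm.
m_2 = -(12.442)/(-22.723) = 0.5476.
Total m = m_1 x m_2 = (-0.6627)(0.5476) = -0.3628.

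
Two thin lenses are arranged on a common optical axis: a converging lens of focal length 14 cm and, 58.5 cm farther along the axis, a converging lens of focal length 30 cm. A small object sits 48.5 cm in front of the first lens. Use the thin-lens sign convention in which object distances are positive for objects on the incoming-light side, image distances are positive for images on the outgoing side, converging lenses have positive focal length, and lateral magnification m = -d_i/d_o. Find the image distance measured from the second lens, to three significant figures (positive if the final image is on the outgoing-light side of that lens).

First lens: d_i1 = 1/(1/14 - 1/48.5) = 19.681 cm.
That image sits 38.819 cm in front of the second lens, so d_o2 = 38.819 cm.
Second lens: d_i2 = 1/(1/30 - 1/(38.819)) = 132.054 cm.

132 cm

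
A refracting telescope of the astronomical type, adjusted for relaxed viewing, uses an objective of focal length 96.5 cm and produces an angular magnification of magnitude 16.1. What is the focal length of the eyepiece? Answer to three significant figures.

|M| = f_obj/f_eye, so f_eye = f_obj/|M| = 96.5/16.1 = 5.994 cm.

5.99 cm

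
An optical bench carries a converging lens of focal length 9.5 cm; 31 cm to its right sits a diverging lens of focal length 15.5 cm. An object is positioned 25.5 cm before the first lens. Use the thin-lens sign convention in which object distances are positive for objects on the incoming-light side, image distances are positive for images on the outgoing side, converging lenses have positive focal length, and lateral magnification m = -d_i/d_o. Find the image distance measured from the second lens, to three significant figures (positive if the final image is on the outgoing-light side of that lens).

Lens 1: 1/d_i1 = 1/f_1 - 1/d_o1 = 1/9.5 - 1/25.5 = 0.06605 cm^-1, so d_i1 = 15.141 cm.
Object distance for lens 2: d_o2 = 31 - 15.141 = 15.859 cm.
Lens 2: 1/d_i2 = 1/f_2 - 1/d_o2 = 1/(-15.5) - 1/(15.859) = -0.12757 cm^-1, so d_i2 = -7.839 cm.

-7.84 cm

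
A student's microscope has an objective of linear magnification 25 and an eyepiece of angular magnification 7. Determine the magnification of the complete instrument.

The overall magnification of a compound microscope is the product of the objective and eyepiece magnifications:
M = M_obj x M_eye = 25 x 7 = 175.

175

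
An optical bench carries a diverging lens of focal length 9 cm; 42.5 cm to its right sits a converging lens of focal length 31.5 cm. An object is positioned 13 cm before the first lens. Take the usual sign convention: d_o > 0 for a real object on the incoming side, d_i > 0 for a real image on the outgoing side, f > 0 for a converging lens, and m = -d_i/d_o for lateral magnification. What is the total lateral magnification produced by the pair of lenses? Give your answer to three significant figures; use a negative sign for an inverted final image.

Lens 1: 1/d_i1 = 1/f_1 - 1/d_o1 = 1/(-9) - 1/13 = -0.18803 cm^-1, so d_i1 = -5.318 cm.
m_1 = -(-5.318)/13 = 0.4091.
The intermediate image is virtual, 5.318 cm to the left of lens 1, so d_o2 = L - d_i1 = 42.5 - (-5.318) = 47.818 cm.
Lens 2: 1/d_i2 = 1/f_2 - 1/d_o2 = 1/31.5 - 1/(47.818) = 0.01083 cm^-1, so d_i2 = 92.306 cm.
m_2 = -(92.306)/(47.818) = -1.9304.
Overall magnification: m = m_1 m_2 = -0.7897.

-0.790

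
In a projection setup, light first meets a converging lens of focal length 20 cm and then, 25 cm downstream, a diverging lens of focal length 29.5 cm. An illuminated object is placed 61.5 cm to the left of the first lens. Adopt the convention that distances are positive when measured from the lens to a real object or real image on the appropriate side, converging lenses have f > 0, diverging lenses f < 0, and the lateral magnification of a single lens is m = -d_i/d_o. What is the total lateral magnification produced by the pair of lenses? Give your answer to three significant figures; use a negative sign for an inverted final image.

-0.572

First lens: d_i1 = 1/(1/20 - 1/61.5) = 29.639 cm.
m_1 = -(29.639)/61.5 = -0.4819.
This image would form 29.639 cm past lens 1, i.e. 4.639 cm beyond lens 2, so it is a virtual object for lens 2: d_o2 = 25 - 29.639 = -4.639 cm.
Second lens: d_i2 = 1/(1/(-29.5) - 1/(-4.639)) = 5.504 cm.
m_2 = -(5.504)/(-4.639) = 1.1866.
Overall magnification: m = m_1 m_2 = -0.5718.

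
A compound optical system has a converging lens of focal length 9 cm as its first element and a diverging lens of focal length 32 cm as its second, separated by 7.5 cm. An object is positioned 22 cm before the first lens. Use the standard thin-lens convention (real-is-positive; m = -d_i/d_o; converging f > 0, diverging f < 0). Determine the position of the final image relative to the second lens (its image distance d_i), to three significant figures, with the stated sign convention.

Lens 1: 1/d_i1 = 1/f_1 - 1/d_o1 = 1/9 - 1/22 = 0.06566 cm^-1, so d_i1 = 15.231 cm.
Since 15.231 cm > 7.5 cm, the first image lies past the second lens and serves as a virtual object: d_o2 = L - d_i1 = -7.731 cm.
Lens 2: 1/d_i2 = 1/f_2 - 1/d_o2 = 1/(-32) - 1/(-7.731) = 0.09810 cm^-1, so d_i2 = 10.193 cm.

10.2 cm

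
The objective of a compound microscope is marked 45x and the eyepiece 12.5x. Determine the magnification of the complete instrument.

The overall magnification of a compound microscope is the product of the objective and eyepiece magnifications:
M = M_obj x M_eye = 45 x 12.5 = 562.5.

562.5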